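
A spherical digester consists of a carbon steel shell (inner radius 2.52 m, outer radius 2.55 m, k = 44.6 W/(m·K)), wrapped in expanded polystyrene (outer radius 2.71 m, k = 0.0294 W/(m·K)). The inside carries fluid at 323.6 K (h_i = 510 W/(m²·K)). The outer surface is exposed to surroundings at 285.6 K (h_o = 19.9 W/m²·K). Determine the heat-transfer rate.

Series thermal resistances, inner to outer:
  R_conv,in = 1/(4πr²h) = 1/(4π·2.52²·510) = 2.457×10^-5 K/W
  R_carbon steel = (1/2.52 − 1/2.55)/(4πk) = 0.004669/(4π·44.6) = 8.330×10^-6 K/W
  R_expanded polystyrene = (1/2.55 − 1/2.71)/(4πk) = 0.02315/(4π·0.0294) = 0.06267 K/W
  R_conv,out = 1/(4πr²h) = 1/(4π·2.71²·19.9) = 5.445×10^-4 K/W
ΣR = 2.457×10^-5 + 8.330×10^-6 + 0.06267 + 5.445×10^-4 = 0.06325 K/W
Q = ΔT/ΣR = (323.6 K − 285.6 K)/0.06325 = 601 W

Q = 601 W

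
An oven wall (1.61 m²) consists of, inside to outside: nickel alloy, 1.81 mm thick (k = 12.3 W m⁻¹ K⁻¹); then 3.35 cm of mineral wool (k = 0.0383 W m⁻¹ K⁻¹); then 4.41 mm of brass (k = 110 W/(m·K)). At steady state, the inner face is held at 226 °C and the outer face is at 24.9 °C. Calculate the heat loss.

Q = 370 W

Treat each layer as a resistance in series:
  R_nickel alloy = L/(kA) = 0.00181/(12.3·1.61) = 9.140×10^-5 K/W
  R_mineral wool = L/(kA) = 0.0335/(0.0383·1.61) = 0.5433 K/W
  R_brass = L/(kA) = 0.00441/(110·1.61) = 2.490×10^-5 K/W
ΣR = 9.140×10^-5 + 0.5433 + 2.490×10^-5 = 0.5434 K/W
Q = ΔT/ΣR = (226 °C − 24.9 °C)/0.5434 = 370 W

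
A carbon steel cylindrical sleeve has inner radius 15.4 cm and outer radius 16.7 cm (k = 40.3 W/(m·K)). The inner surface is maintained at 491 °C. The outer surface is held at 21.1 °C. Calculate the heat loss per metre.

Q' = 2πk·ΔT/ln(r₂/r₁) = 2π × 40.3 × 469.9 / ln(0.167/0.154) = 1.47×10^6 W/m

Q' = 1470 kW/m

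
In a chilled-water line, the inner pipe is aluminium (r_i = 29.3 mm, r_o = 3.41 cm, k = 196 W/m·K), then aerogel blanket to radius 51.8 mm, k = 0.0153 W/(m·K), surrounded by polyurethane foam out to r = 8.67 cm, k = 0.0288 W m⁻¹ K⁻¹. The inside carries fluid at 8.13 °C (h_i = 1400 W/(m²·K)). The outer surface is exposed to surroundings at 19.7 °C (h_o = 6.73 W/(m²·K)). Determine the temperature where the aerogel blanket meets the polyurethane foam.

Treat each layer as a resistance in series:
  R'_conv,in = 1/(2πr h) = 1/(2π·0.0293·1400) = 0.003880 m·K/W
  R'_aluminium = ln(0.0341/0.0293)/(2πk) = 0.1517/(2π·196) = 1.232×10^-4 m·K/W
  R'_aerogel blanket = ln(0.0518/0.0341)/(2πk) = 0.4181/(2π·0.0153) = 4.349 m·K/W
  R'_polyurethane foam = ln(0.0867/0.0518)/(2πk) = 0.5151/(2π·0.0288) = 2.846 m·K/W
  R'_conv,out = 1/(2πr h) = 1/(2π·0.0867·6.73) = 0.2728 m·K/W
ΣR = 0.003880 + 1.232×10^-4 + 4.349 + 2.846 + 0.2728 = 7.472 m·K/W
Q' = ΔT/ΣR = (8.13 °C − 19.7 °C)/7.472 = -1.548 W/m
From the inner boundary to the aerogel blanket/polyurethane foam interface, ΣR_partial = 4.353 m·K/W.
T_interface = T_in − Q'·ΣR_partial = 8.13 °C − (-1.548)(4.353) = 14.9 °C

T = 14.9 °C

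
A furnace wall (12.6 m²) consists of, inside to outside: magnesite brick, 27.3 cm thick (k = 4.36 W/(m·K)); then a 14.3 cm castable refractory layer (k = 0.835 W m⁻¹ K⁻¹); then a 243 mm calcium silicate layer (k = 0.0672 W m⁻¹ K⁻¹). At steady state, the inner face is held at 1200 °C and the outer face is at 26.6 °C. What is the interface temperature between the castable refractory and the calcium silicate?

Series thermal resistances, inner to outer:
  R_magnesite brick = L/(kA) = 0.273/(4.36·12.6) = 0.004969 K/W
  R_castable refractory = L/(kA) = 0.143/(0.835·12.6) = 0.01359 K/W
  R_calcium silicate = L/(kA) = 0.243/(0.0672·12.6) = 0.2870 K/W
ΣR = 0.004969 + 0.01359 + 0.2870 = 0.3056 K/W
Q = ΔT/ΣR = (1200 °C − 26.6 °C)/0.3056 = 3840 W
From the inner boundary to the castable refractory/calcium silicate interface, ΣR_partial = 0.01856 K/W.
T_interface = T_in − Q·ΣR_partial = 1200 °C − (3840)(0.01856) = 1129 °C

T = 1129 °C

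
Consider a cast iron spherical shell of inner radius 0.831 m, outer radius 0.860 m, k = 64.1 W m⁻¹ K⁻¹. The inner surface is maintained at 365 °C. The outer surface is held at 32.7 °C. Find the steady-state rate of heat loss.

Q = 6600 kW

Q = 4πk·ΔT/(1/r₁ − 1/r₂) = 4π × 64.1 × 332.3 / (1/0.831 − 1/0.860) = 6.60×10^6 W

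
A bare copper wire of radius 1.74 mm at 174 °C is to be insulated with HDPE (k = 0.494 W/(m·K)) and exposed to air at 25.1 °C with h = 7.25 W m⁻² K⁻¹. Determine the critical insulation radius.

r_cr = 6.81 cm

For a cylinder, r_cr = k_ins/h = 0.494/7.25 = 0.0681 m = 6.81 cm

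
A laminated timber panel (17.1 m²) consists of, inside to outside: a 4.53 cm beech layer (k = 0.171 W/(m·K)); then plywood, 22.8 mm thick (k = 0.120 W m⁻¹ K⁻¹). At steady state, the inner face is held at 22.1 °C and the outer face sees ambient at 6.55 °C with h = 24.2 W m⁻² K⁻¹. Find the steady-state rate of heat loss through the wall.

Q = 536 W

Resistance network (inner→outer):
  R_beech = L/(kA) = 0.0453/(0.171·17.1) = 0.01549 K/W
  R_plywood = L/(kA) = 0.0228/(0.120·17.1) = 0.01111 K/W
  R_conv,out = 1/(hA) = 1/(24.2·17.1) = 0.002417 K/W
ΣR = 0.01549 + 0.01111 + 0.002417 = 0.02902 K/W
Q = ΔT/ΣR = (22.1 °C − 6.55 °C)/0.02902 = 536 W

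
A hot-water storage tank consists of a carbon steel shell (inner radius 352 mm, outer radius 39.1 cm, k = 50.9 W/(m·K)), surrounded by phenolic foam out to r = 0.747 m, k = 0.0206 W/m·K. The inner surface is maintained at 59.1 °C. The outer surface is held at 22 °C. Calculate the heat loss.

Resistance network (inner→outer):
  R_carbon steel = (1/0.352 − 1/0.391)/(4πk) = 0.2834/(4π·50.9) = 4.430×10^-4 K/W
  R_phenolic foam = (1/0.391 − 1/0.747)/(4πk) = 1.219/(4π·0.0206) = 4.708 K/W
ΣR = 4.430×10^-4 + 4.708 = 4.708 K/W
Q = ΔT/ΣR = (59.1 °C − 22 °C)/4.708 = 7.88 W

Q = 7.88 W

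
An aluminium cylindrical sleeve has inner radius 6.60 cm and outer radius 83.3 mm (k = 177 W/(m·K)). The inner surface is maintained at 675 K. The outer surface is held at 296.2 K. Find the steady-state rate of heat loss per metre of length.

Q' = 2πk·ΔT/ln(r₂/r₁) = 2π × 177 × 378.8 / ln(0.0833/0.0660) = 1.81×10^6 W/m

Q' = 1.81×10^6 W/m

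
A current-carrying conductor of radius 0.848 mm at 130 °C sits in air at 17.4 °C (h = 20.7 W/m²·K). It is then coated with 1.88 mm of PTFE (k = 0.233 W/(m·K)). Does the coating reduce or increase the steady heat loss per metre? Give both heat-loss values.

increases: 12.4 → 31.1 W/m

Critical radius for a cylinder: r_cr = k/h = 0.0113 m = 1.13 cm.
Outer radius after coating: r₂ = 8.48×10^-4 + 0.00188 = 0.002728 m.
Since r₁ < r_cr and r₂ ≤ r_cr, the coating moves toward the maximum at r_cr — heat loss rises.
Bare: R = 1/(2πr₁h) = 9.067 m·K/W; Q = 112.6/9.067 = 12.4 W/m.
Coated: R = R_cond + R_conv = 3.617 m·K/W; Q = 112.6/3.617 = 31.1 W/m.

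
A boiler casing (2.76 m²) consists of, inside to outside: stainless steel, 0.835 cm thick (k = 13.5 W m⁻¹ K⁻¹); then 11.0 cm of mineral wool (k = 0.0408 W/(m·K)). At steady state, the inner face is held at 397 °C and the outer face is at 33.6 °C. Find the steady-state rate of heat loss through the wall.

Q = 372 W

Treat each layer as a resistance in series:
  R_stainless steel = L/(kA) = 0.00835/(13.5·2.76) = 2.241×10^-4 K/W
  R_mineral wool = L/(kA) = 0.110/(0.0408·2.76) = 0.9768 K/W
ΣR = 2.241×10^-4 + 0.9768 = 0.9770 K/W
Q = ΔT/ΣR = (397 °C − 33.6 °C)/0.9770 = 372 W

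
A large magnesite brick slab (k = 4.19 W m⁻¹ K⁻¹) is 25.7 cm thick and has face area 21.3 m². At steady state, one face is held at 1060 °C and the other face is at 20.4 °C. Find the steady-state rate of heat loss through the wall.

Q = 361 kW

Q = kA·ΔT/L = 4.19 × 21.3 × |1060 °C − 20.4 °C| / 0.257 = 3.61×10^5 W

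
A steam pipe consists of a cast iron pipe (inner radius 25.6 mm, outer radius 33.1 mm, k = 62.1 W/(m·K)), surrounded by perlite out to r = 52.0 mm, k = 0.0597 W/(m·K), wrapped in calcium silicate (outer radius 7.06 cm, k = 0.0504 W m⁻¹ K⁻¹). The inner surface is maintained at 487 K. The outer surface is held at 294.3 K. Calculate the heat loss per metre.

Q' = 88.8 W/m

Series thermal resistances, inner to outer:
  R'_cast iron = ln(0.0331/0.0256)/(2πk) = 0.2569/(2π·62.1) = 6.585×10^-4 m·K/W
  R'_perlite = ln(0.0520/0.0331)/(2πk) = 0.4517/(2π·0.0597) = 1.204 m·K/W
  R'_calcium silicate = ln(0.0706/0.0520)/(2πk) = 0.3058/(2π·0.0504) = 0.9656 m·K/W
ΣR = 6.585×10^-4 + 1.204 + 0.9656 = 2.170 m·K/W
Q' = ΔT/ΣR = (487 K − 294.3 K)/2.170 = 88.8 W/m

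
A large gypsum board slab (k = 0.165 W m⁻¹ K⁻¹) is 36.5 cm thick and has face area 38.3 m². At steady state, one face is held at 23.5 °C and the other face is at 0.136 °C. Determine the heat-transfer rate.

Q = 405 W

Q = kA·ΔT/L = 0.165 × 38.3 × |23.5 °C − 0.136 °C| / 0.365 = 405 W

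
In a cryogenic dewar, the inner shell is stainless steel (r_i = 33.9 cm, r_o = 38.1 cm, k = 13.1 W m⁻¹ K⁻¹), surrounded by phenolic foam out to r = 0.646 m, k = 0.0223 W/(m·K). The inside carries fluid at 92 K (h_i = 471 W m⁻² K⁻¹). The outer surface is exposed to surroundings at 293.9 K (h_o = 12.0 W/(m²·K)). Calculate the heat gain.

Q = 52.3 W

Series thermal resistances, inner to outer:
  R_conv,in = 1/(4πr²h) = 1/(4π·0.339²·471) = 0.001470 K/W
  R_stainless steel = (1/0.339 − 1/0.381)/(4πk) = 0.3252/(4π·13.1) = 0.001975 K/W
  R_phenolic foam = (1/0.381 − 1/0.646)/(4πk) = 1.077/(4π·0.0223) = 3.842 K/W
  R_conv,out = 1/(4πr²h) = 1/(4π·0.646²·12.0) = 0.01589 K/W
ΣR = 0.001470 + 0.001975 + 3.842 + 0.01589 = 3.861 K/W
Q = ΔT/ΣR = (92 K − 293.9 K)/3.861 = -52.3 W
(Negative Q ⇒ heat flows inward; heat gain = 52.3 W.)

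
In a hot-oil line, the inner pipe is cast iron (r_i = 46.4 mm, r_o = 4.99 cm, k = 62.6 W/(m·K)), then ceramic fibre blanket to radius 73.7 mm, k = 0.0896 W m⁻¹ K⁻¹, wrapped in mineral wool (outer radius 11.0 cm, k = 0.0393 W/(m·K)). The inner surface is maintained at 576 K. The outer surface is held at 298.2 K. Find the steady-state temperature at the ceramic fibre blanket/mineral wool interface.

T = 493 K

Resistance network (inner→outer):
  R'_cast iron = ln(0.0499/0.0464)/(2πk) = 0.07272/(2π·62.6) = 1.849×10^-4 m·K/W
  R'_ceramic fibre blanket = ln(0.0737/0.0499)/(2πk) = 0.3900/(2π·0.0896) = 0.6927 m·K/W
  R'_mineral wool = ln(0.110/0.0737)/(2πk) = 0.4005/(2π·0.0393) = 1.622 m·K/W
ΣR = 1.849×10^-4 + 0.6927 + 1.622 = 2.315 m·K/W
Q' = ΔT/ΣR = (576 K − 298.2 K)/2.315 = 120.0 W/m
From the inner boundary to the ceramic fibre blanket/mineral wool interface, ΣR_partial = 0.6929 m·K/W.
T_interface = T_in − Q'·ΣR_partial = 576 K − (120.0)(0.6929) = 493 K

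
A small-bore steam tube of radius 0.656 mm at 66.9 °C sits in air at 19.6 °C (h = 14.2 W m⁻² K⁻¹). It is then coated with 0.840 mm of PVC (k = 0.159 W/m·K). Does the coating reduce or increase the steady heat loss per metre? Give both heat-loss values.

increases: 2.77 → 5.69 W/m

Critical radius for a cylinder: r_cr = k/h = 0.0112 m = 1.12 cm.
Outer radius after coating: r₂ = 6.56×10^-4 + 8.40×10^-4 = 0.001496 m.
Since r₁ < r_cr and r₂ ≤ r_cr, the coating moves toward the maximum at r_cr — heat loss rises.
Bare: R = 1/(2πr₁h) = 17.09 m·K/W; Q = 47.3/17.09 = 2.77 W/m.
Coated: R = R_cond + R_conv = 8.317 m·K/W; Q = 47.3/8.317 = 5.69 W/m.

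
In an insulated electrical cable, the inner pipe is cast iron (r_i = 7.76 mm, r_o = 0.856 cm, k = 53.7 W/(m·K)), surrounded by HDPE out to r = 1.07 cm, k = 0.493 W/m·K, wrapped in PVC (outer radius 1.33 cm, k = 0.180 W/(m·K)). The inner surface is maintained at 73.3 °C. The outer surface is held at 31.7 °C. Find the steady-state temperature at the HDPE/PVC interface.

T = 61.9 °C

Resistance network (inner→outer):
  R'_cast iron = ln(0.00856/0.00776)/(2πk) = 0.09812/(2π·53.7) = 2.908×10^-4 m·K/W
  R'_HDPE = ln(0.0107/0.00856)/(2πk) = 0.2231/(2π·0.493) = 0.07204 m·K/W
  R'_PVC = ln(0.0133/0.0107)/(2πk) = 0.2175/(2π·0.180) = 0.1923 m·K/W
ΣR = 2.908×10^-4 + 0.07204 + 0.1923 = 0.2646 m·K/W
Q' = ΔT/ΣR = (73.3 °C − 31.7 °C)/0.2646 = 157.2 W/m
From the inner boundary to the HDPE/PVC interface, ΣR_partial = 0.07233 m·K/W.
T_interface = T_in − Q'·ΣR_partial = 73.3 °C − (157.2)(0.07233) = 61.9 °C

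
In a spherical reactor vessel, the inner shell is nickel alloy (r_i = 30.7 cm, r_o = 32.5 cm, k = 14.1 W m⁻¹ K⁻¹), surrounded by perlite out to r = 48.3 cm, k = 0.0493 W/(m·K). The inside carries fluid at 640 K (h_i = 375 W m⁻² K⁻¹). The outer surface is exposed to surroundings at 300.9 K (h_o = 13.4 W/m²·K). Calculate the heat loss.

Q = 205 W

Treat each layer as a resistance in series:
  R_conv,in = 1/(4πr²h) = 1/(4π·0.307²·375) = 0.002252 K/W
  R_nickel alloy = (1/0.307 − 1/0.325)/(4πk) = 0.1804/(4π·14.1) = 0.001018 K/W
  R_perlite = (1/0.325 − 1/0.483)/(4πk) = 1.007/(4π·0.0493) = 1.625 K/W
  R_conv,out = 1/(4πr²h) = 1/(4π·0.483²·13.4) = 0.02546 K/W
ΣR = 0.002252 + 0.001018 + 1.625 + 0.02546 = 1.654 K/W
Q = ΔT/ΣR = (640 K − 300.9 K)/1.654 = 205 W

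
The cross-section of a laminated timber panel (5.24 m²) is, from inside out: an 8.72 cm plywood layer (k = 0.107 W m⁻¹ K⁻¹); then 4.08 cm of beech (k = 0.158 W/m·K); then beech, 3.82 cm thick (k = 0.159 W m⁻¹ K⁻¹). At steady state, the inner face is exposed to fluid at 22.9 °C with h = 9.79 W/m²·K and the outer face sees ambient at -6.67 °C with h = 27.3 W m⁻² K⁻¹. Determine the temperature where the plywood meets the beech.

Resistance network (inner→outer):
  R_conv,in = 1/(hA) = 1/(9.79·5.24) = 0.01949 K/W
  R_plywood = L/(kA) = 0.0872/(0.107·5.24) = 0.1555 K/W
  R_beech = L/(kA) = 0.0408/(0.158·5.24) = 0.04928 K/W
  R_beech = L/(kA) = 0.0382/(0.159·5.24) = 0.04585 K/W
  R_conv,out = 1/(hA) = 1/(27.3·5.24) = 0.006990 K/W
ΣR = 0.01949 + 0.1555 + 0.04928 + 0.04585 + 0.006990 = 0.2771 K/W
Q = ΔT/ΣR = (22.9 °C − -6.67 °C)/0.2771 = 106.7 W
From the inner boundary to the plywood/beech interface, ΣR_partial = 0.1750 K/W.
T_interface = T_in − Q·ΣR_partial = 22.9 °C − (106.7)(0.1750) = 4.23 °C

T = 4.23 °C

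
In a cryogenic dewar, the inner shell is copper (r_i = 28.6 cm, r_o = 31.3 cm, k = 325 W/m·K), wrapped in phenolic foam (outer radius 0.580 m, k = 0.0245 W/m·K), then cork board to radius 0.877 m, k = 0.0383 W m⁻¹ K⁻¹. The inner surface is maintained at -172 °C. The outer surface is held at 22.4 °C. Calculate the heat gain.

Q = 32.5 W

Resistance network (inner→outer):
  R_copper = (1/0.286 − 1/0.313)/(4πk) = 0.3016/(4π·325) = 7.385×10^-5 K/W
  R_phenolic foam = (1/0.313 − 1/0.580)/(4πk) = 1.471/(4π·0.0245) = 4.777 K/W
  R_cork board = (1/0.580 − 1/0.877)/(4πk) = 0.5839/(4π·0.0383) = 1.213 K/W
ΣR = 7.385×10^-5 + 4.777 + 1.213 = 5.990 K/W
Q = ΔT/ΣR = (-172 °C − 22.4 °C)/5.990 = -32.5 W
(Negative Q ⇒ heat flows inward; heat gain = 32.5 W.)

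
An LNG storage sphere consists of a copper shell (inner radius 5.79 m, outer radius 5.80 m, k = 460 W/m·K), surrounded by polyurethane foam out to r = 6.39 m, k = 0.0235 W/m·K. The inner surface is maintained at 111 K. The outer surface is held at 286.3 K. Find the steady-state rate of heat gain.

Q = 3.25 kW

Treat each layer as a resistance in series:
  R_copper = (1/5.79 − 1/5.80)/(4πk) = 2.978×10^-4/(4π·460) = 5.151×10^-8 K/W
  R_polyurethane foam = (1/5.80 − 1/6.39)/(4πk) = 0.01592/(4π·0.0235) = 0.05391 K/W
ΣR = 5.151×10^-8 + 0.05391 = 0.05391 K/W
Q = ΔT/ΣR = (111 K − 286.3 K)/0.05391 = -3250 W
(Negative Q ⇒ heat flows inward; heat gain = 3250 W.)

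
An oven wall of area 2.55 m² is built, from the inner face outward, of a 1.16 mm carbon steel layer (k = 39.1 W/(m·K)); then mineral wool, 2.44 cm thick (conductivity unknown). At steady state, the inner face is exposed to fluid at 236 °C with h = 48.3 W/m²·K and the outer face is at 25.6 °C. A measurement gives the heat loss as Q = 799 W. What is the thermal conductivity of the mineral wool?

ΣR = ΔT/Q = |236 − 25.6|/799 = 0.2633 K/W
Known resistances:
  R_conv,in = 1/(hA) = 1/(48.3·2.55) = 0.008119 K/W
  R_carbon steel = L/(kA) = 0.00116/(39.1·2.55) = 1.163×10^-5 K/W
R_mineral wool = ΣR − ΣR_known = 0.2633 − 0.008131 = 0.2552 K/W
L/(kA) = 0.2552 ⇒ k = 0.0244/(0.2552·2.55) = 0.0375 W/m·K

k = 0.0375 W/m·K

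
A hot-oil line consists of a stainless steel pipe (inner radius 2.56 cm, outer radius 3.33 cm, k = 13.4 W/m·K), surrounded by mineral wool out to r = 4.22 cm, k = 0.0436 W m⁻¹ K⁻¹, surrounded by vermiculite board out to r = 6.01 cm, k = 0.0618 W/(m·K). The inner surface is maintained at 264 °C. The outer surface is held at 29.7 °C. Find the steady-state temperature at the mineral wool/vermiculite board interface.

Treat each layer as a resistance in series:
  R'_stainless steel = ln(0.0333/0.0256)/(2πk) = 0.2630/(2π·13.4) = 0.003123 m·K/W
  R'_mineral wool = ln(0.0422/0.0333)/(2πk) = 0.2369/(2π·0.0436) = 0.8646 m·K/W
  R'_vermiculite board = ln(0.0601/0.0422)/(2πk) = 0.3536/(2π·0.0618) = 0.9106 m·K/W
ΣR = 0.003123 + 0.8646 + 0.9106 = 1.778 m·K/W
Q' = ΔT/ΣR = (264 °C − 29.7 °C)/1.778 = 131.8 W/m
From the inner boundary to the mineral wool/vermiculite board interface, ΣR_partial = 0.8677 m·K/W.
T_interface = T_in − Q'·ΣR_partial = 264 °C − (131.8)(0.8677) = 150 °C

T = 150 °C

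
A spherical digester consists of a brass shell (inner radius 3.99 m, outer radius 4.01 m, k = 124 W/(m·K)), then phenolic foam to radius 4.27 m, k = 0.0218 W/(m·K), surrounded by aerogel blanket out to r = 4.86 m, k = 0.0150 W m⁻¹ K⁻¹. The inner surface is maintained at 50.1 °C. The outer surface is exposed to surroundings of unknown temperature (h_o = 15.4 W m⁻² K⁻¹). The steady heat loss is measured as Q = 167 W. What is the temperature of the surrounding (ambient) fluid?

Sum the resistances:
  R_brass = (1/3.99 − 1/4.01)/(4πk) = 0.001250/(4π·124) = 8.022×10^-7 K/W
  R_phenolic foam = (1/4.01 − 1/4.27)/(4πk) = 0.01518/(4π·0.0218) = 0.05543 K/W
  R_aerogel blanket = (1/4.27 − 1/4.86)/(4πk) = 0.02843/(4π·0.0150) = 0.1508 K/W
  R_conv,out = 1/(4πr²h) = 1/(4π·4.86²·15.4) = 2.188×10^-4 K/W
ΣR = 0.2065 K/W
ΔT = Q·ΣR = 167 × 0.2065 = 34.49 K
Heat flows outward, so T_out = T_in − ΔT = 50.1 − 34.49 = 15.6 °C

T_out = 15.6 °C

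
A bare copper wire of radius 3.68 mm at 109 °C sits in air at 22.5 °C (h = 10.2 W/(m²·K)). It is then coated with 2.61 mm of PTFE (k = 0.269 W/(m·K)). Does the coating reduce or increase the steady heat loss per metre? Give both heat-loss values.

increases: 20.4 → 30.9 W/m

Critical radius for a cylinder: r_cr = k/h = 0.0264 m = 2.64 cm.
Outer radius after coating: r₂ = 0.00368 + 0.00261 = 0.00629 m.
Since r₁ < r_cr and r₂ ≤ r_cr, the coating moves toward the maximum at r_cr — heat loss rises.
Bare: R = 1/(2πr₁h) = 4.240 m·K/W; Q = 86.5/4.240 = 20.4 W/m.
Coated: R = R_cond + R_conv = 2.798 m·K/W; Q = 86.5/2.798 = 30.9 W/m.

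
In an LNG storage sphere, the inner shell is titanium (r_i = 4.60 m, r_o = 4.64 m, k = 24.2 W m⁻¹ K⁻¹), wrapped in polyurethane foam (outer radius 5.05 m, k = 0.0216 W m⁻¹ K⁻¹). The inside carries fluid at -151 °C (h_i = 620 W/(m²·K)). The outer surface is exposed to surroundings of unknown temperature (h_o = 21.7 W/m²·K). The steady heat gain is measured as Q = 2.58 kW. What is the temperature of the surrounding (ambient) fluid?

T_out = 15.7 °C

Series resistances:
  R_conv,in = 1/(4πr²h) = 1/(4π·4.60²·620) = 6.066×10^-6 K/W
  R_titanium = (1/4.60 − 1/4.64)/(4πk) = 0.001874/(4π·24.2) = 6.163×10^-6 K/W
  R_polyurethane foam = (1/4.64 − 1/5.05)/(4πk) = 0.01750/(4π·0.0216) = 0.06446 K/W
  R_conv,out = 1/(4πr²h) = 1/(4π·5.05²·21.7) = 1.438×10^-4 K/W
ΣR = 0.06462 K/W
ΔT = Q·ΣR = 2580 × 0.06462 = 166.7 K
Heat flows inward, so T_out = T_in + ΔT = -151 + 166.7 = 15.7 °C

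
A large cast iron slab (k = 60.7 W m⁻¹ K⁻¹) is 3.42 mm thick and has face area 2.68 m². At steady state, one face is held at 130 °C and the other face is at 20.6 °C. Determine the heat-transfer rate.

Q = kA·ΔT/L = 60.7 × 2.68 × |130 °C − 20.6 °C| / 0.00342 = 5.20×10^6 W

Q = 5200 kW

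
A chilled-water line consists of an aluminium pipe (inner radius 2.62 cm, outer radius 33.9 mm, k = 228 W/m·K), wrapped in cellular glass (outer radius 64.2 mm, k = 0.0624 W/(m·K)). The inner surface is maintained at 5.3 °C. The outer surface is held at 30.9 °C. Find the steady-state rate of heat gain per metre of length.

Series thermal resistances, inner to outer:
  R'_aluminium = ln(0.0339/0.0262)/(2πk) = 0.2577/(2π·228) = 1.799×10^-4 m·K/W
  R'_cellular glass = ln(0.0642/0.0339)/(2πk) = 0.6386/(2π·0.0624) = 1.629 m·K/W
ΣR = 1.799×10^-4 + 1.629 = 1.629 m·K/W
Q' = ΔT/ΣR = (5.3 °C − 30.9 °C)/1.629 = -15.7 W/m
(Negative Q' ⇒ heat flows inward; heat gain = 15.7 W/m.)

Q' = 15.7 W/m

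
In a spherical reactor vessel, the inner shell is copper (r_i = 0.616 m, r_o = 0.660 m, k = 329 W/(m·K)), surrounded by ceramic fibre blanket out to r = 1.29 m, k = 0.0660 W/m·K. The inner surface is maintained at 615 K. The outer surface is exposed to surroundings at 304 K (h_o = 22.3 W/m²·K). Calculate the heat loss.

Series thermal resistances, inner to outer:
  R_copper = (1/0.616 − 1/0.660)/(4πk) = 0.1082/(4π·329) = 2.618×10^-5 K/W
  R_ceramic fibre blanket = (1/0.660 − 1/1.29)/(4πk) = 0.7400/(4π·0.0660) = 0.8922 K/W
  R_conv,out = 1/(4πr²h) = 1/(4π·1.29²·22.3) = 0.002144 K/W
ΣR = 2.618×10^-5 + 0.8922 + 0.002144 = 0.8944 K/W
Q = ΔT/ΣR = (615 K − 304 K)/0.8944 = 348 W

Q = 348 W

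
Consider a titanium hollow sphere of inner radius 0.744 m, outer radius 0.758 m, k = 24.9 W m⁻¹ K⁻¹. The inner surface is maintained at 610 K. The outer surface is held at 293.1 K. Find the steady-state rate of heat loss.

Q = 3990 kW

Q = 4πk·ΔT/(1/r₁ − 1/r₂) = 4π × 24.9 × 316.9 / (1/0.744 − 1/0.758) = 3.99×10^6 W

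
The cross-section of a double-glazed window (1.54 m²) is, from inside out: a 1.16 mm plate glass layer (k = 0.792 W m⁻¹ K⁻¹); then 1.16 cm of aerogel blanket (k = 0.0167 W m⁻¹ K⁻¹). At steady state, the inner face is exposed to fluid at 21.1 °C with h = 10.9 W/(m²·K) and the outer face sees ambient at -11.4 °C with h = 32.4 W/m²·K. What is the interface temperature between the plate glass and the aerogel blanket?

T = 17.4 °C

Series thermal resistances, inner to outer:
  R_conv,in = 1/(hA) = 1/(10.9·1.54) = 0.05957 K/W
  R_plate glass = L/(kA) = 0.00116/(0.792·1.54) = 9.511×10^-4 K/W
  R_aerogel blanket = L/(kA) = 0.0116/(0.0167·1.54) = 0.4510 K/W
  R_conv,out = 1/(hA) = 1/(32.4·1.54) = 0.02004 K/W
ΣR = 0.05957 + 9.511×10^-4 + 0.4510 + 0.02004 = 0.5316 K/W
Q = ΔT/ΣR = (21.1 °C − -11.4 °C)/0.5316 = 61.14 W
From the inner boundary to the plate glass/aerogel blanket interface, ΣR_partial = 0.06052 K/W.
T_interface = T_in − Q·ΣR_partial = 21.1 °C − (61.14)(0.06052) = 17.4 °C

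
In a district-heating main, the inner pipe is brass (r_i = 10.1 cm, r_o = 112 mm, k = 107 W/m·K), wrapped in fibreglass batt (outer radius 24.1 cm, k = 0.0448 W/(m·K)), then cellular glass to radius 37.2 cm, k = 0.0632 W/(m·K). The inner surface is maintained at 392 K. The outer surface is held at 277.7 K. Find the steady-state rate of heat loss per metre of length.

Series thermal resistances, inner to outer:
  R'_brass = ln(0.112/0.101)/(2πk) = 0.1034/(2π·107) = 1.538×10^-4 m·K/W
  R'_fibreglass batt = ln(0.241/0.112)/(2πk) = 0.7663/(2π·0.0448) = 2.722 m·K/W
  R'_cellular glass = ln(0.372/0.241)/(2πk) = 0.4341/(2π·0.0632) = 1.093 m·K/W
ΣR = 1.538×10^-4 + 2.722 + 1.093 = 3.815 m·K/W
Q' = ΔT/ΣR = (392 K − 277.7 K)/3.815 = 30.0 W/m

Q' = 30.0 W/m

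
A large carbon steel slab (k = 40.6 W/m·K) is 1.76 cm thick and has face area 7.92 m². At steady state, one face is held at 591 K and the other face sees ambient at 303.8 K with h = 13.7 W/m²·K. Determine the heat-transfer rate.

Series thermal resistances, inner to outer:
  R_carbon steel = L/(kA) = 0.0176/(40.6·7.92) = 5.473×10^-5 K/W
  R_conv,out = 1/(hA) = 1/(13.7·7.92) = 0.009216 K/W
ΣR = 5.473×10^-5 + 0.009216 = 0.009271 K/W
Q = ΔT/ΣR = (591 K − 303.8 K)/0.009271 = 31000 W

Q = 31.0 kW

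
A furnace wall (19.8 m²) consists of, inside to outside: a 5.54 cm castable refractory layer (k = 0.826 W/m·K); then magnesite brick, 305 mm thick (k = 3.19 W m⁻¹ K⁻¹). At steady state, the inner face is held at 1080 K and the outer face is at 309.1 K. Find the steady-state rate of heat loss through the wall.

Q = 93.8 kW

Series thermal resistances, inner to outer:
  R_castable refractory = L/(kA) = 0.0554/(0.826·19.8) = 0.003387 K/W
  R_magnesite brick = L/(kA) = 0.305/(3.19·19.8) = 0.004829 K/W
ΣR = 0.003387 + 0.004829 = 0.008216 K/W
Q = ΔT/ΣR = (1080 K − 309.1 K)/0.008216 = 93800 W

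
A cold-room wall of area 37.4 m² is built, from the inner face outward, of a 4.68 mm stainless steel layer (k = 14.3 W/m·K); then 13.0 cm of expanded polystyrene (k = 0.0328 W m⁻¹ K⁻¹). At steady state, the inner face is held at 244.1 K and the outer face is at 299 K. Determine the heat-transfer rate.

Q = 518 W

Treat each layer as a resistance in series:
  R_stainless steel = L/(kA) = 0.00468/(14.3·37.4) = 8.751×10^-6 K/W
  R_expanded polystyrene = L/(kA) = 0.130/(0.0328·37.4) = 0.1060 K/W
ΣR = 8.751×10^-6 + 0.1060 = 0.1060 K/W
Q = ΔT/ΣR = (244.1 K − 299 K)/0.1060 = -518 W
(Negative Q ⇒ heat flows inward; heat gain = 518 W.)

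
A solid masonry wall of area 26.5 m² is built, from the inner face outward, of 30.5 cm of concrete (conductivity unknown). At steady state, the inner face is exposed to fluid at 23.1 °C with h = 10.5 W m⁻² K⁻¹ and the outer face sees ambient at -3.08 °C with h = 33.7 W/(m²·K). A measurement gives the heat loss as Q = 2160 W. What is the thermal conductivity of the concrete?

k = 1.55 W/m·K

ΣR = ΔT/Q = |23.1 − -3.08|/2160 = 0.01212 K/W
Known resistances:
  R_conv,in = 1/(hA) = 1/(10.5·26.5) = 0.003594 K/W
  R_conv,out = 1/(hA) = 1/(33.7·26.5) = 0.001120 K/W
R_concrete = ΣR − ΣR_known = 0.01212 − 0.004714 = 0.007406 K/W
L/(kA) = 0.007406 ⇒ k = 0.305/(0.007406·26.5) = 1.55 W/m·K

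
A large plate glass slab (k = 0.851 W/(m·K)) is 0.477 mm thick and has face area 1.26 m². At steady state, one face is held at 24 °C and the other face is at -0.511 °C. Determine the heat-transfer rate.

Q = kA·ΔT/L = 0.851 × 1.26 × |24 °C − -0.511 °C| / 4.77×10^-4 = 55100 W

Q = 55100 W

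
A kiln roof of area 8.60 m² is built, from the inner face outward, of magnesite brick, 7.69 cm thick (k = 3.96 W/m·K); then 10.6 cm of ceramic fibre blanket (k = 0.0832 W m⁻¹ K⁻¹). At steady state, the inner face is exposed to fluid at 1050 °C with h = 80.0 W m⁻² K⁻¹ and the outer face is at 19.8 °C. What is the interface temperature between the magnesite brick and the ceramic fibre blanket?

T = 1025 °C

Series thermal resistances, inner to outer:
  R_conv,in = 1/(hA) = 1/(80.0·8.60) = 0.001453 K/W
  R_magnesite brick = L/(kA) = 0.0769/(3.96·8.60) = 0.002258 K/W
  R_ceramic fibre blanket = L/(kA) = 0.106/(0.0832·8.60) = 0.1481 K/W
ΣR = 0.001453 + 0.002258 + 0.1481 = 0.1518 K/W
Q = ΔT/ΣR = (1050 °C − 19.8 °C)/0.1518 = 6787 W
From the inner boundary to the magnesite brick/ceramic fibre blanket interface, ΣR_partial = 0.003711 K/W.
T_interface = T_in − Q·ΣR_partial = 1050 °C − (6787)(0.003711) = 1025 °C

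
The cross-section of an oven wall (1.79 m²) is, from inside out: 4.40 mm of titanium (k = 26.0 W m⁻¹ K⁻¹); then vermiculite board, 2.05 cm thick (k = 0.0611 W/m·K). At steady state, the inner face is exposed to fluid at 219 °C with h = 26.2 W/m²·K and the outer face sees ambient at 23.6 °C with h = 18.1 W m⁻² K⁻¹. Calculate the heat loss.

Treat each layer as a resistance in series:
  R_conv,in = 1/(hA) = 1/(26.2·1.79) = 0.02132 K/W
  R_titanium = L/(kA) = 0.00440/(26.0·1.79) = 9.454×10^-5 K/W
  R_vermiculite board = L/(kA) = 0.0205/(0.0611·1.79) = 0.1874 K/W
  R_conv,out = 1/(hA) = 1/(18.1·1.79) = 0.03087 K/W
ΣR = 0.02132 + 9.454×10^-5 + 0.1874 + 0.03087 = 0.2397 K/W
Q = ΔT/ΣR = (219 °C − 23.6 °C)/0.2397 = 815 W

Q = 815 W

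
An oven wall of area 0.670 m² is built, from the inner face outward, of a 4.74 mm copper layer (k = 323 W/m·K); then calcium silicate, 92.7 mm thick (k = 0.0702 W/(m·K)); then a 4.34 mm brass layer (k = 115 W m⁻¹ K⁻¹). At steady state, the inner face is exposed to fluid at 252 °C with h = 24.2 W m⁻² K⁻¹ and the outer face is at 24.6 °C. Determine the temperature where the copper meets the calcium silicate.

Series thermal resistances, inner to outer:
  R_conv,in = 1/(hA) = 1/(24.2·0.670) = 0.06168 K/W
  R_copper = L/(kA) = 0.00474/(323·0.670) = 2.190×10^-5 K/W
  R_calcium silicate = L/(kA) = 0.0927/(0.0702·0.670) = 1.971 K/W
  R_brass = L/(kA) = 0.00434/(115·0.670) = 5.633×10^-5 K/W
ΣR = 0.06168 + 2.190×10^-5 + 1.971 + 5.633×10^-5 = 2.033 K/W
Q = ΔT/ΣR = (252 °C − 24.6 °C)/2.033 = 111.9 W
From the inner boundary to the copper/calcium silicate interface, ΣR_partial = 0.06170 K/W.
T_interface = T_in − Q·ΣR_partial = 252 °C − (111.9)(0.06170) = 245 °C

T = 245 °C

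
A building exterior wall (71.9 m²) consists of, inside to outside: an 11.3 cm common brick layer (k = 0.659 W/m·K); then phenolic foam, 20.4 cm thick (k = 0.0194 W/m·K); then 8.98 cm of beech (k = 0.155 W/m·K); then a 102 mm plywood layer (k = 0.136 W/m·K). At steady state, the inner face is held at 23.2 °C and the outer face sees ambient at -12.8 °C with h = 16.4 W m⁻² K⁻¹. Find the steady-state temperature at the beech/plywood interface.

Treat each layer as a resistance in series:
  R_common brick = L/(kA) = 0.113/(0.659·71.9) = 0.002385 K/W
  R_phenolic foam = L/(kA) = 0.204/(0.0194·71.9) = 0.1463 K/W
  R_beech = L/(kA) = 0.0898/(0.155·71.9) = 0.008058 K/W
  R_plywood = L/(kA) = 0.102/(0.136·71.9) = 0.01043 K/W
  R_conv,out = 1/(hA) = 1/(16.4·71.9) = 8.481×10^-4 K/W
ΣR = 0.002385 + 0.1463 + 0.008058 + 0.01043 + 8.481×10^-4 = 0.1680 K/W
Q = ΔT/ΣR = (23.2 °C − -12.8 °C)/0.1680 = 214.3 W
From the inner boundary to the beech/plywood interface, ΣR_partial = 0.1567 K/W.
T_interface = T_in − Q·ΣR_partial = 23.2 °C − (214.3)(0.1567) = -10.4 °C

T = -10.4 °C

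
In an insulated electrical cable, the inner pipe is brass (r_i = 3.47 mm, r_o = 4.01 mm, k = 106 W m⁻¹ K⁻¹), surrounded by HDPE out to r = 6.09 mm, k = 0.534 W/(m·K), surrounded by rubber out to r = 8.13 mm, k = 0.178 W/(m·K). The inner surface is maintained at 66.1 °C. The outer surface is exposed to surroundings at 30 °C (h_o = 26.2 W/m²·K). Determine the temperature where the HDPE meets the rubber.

Resistance network (inner→outer):
  R'_brass = ln(0.00401/0.00347)/(2πk) = 0.1446/(2π·106) = 2.172×10^-4 m·K/W
  R'_HDPE = ln(0.00609/0.00401)/(2πk) = 0.4179/(2π·0.534) = 0.1245 m·K/W
  R'_rubber = ln(0.00813/0.00609)/(2πk) = 0.2889/(2π·0.178) = 0.2583 m·K/W
  R'_conv,out = 1/(2πr h) = 1/(2π·0.00813·26.2) = 0.7472 m·K/W
ΣR = 2.172×10^-4 + 0.1245 + 0.2583 + 0.7472 = 1.130 m·K/W
Q' = ΔT/ΣR = (66.1 °C − 30 °C)/1.130 = 31.95 W/m
From the inner boundary to the HDPE/rubber interface, ΣR_partial = 0.1247 m·K/W.
T_interface = T_in − Q'·ΣR_partial = 66.1 °C − (31.95)(0.1247) = 62.1 °C

T = 62.1 °C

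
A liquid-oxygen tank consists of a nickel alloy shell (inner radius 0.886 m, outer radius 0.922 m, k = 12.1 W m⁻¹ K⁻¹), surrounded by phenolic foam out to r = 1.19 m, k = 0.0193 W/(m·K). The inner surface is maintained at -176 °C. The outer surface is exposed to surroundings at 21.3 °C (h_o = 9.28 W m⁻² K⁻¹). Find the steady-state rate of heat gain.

Q = 195 W

Series thermal resistances, inner to outer:
  R_nickel alloy = (1/0.886 − 1/0.922)/(4πk) = 0.04407/(4π·12.1) = 2.898×10^-4 K/W
  R_phenolic foam = (1/0.922 − 1/1.19)/(4πk) = 0.2443/(4π·0.0193) = 1.007 K/W
  R_conv,out = 1/(4πr²h) = 1/(4π·1.19²·9.28) = 0.006055 K/W
ΣR = 2.898×10^-4 + 1.007 + 0.006055 = 1.013 K/W
Q = ΔT/ΣR = (-176 °C − 21.3 °C)/1.013 = -195 W
(Negative Q ⇒ heat flows inward; heat gain = 195 W.)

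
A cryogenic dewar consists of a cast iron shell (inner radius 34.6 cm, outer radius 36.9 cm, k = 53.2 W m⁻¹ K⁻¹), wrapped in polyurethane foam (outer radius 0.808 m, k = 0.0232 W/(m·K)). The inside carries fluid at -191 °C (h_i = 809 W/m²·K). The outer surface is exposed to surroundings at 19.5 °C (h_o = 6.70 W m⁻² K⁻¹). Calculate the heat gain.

Treat each layer as a resistance in series:
  R_conv,in = 1/(4πr²h) = 1/(4π·0.346²·809) = 8.217×10^-4 K/W
  R_cast iron = (1/0.346 − 1/0.369)/(4πk) = 0.1801/(4π·53.2) = 2.695×10^-4 K/W
  R_polyurethane foam = (1/0.369 − 1/0.808)/(4πk) = 1.472/(4π·0.0232) = 5.050 K/W
  R_conv,out = 1/(4πr²h) = 1/(4π·0.808²·6.70) = 0.01819 K/W
ΣR = 8.217×10^-4 + 2.695×10^-4 + 5.050 + 0.01819 = 5.069 K/W
Q = ΔT/ΣR = (-191 °C − 19.5 °C)/5.069 = -41.5 W
(Negative Q ⇒ heat flows inward; heat gain = 41.5 W.)

Q = 41.5 W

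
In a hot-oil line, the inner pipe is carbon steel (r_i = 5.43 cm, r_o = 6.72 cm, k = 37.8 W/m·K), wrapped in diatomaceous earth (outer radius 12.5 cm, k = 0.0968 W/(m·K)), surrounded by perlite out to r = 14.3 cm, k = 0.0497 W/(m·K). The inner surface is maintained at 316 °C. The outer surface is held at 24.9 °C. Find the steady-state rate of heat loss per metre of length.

Resistance network (inner→outer):
  R'_carbon steel = ln(0.0672/0.0543)/(2πk) = 0.2131/(2π·37.8) = 8.975×10^-4 m·K/W
  R'_diatomaceous earth = ln(0.125/0.0672)/(2πk) = 0.6206/(2π·0.0968) = 1.020 m·K/W
  R'_perlite = ln(0.143/0.125)/(2πk) = 0.1345/(2π·0.0497) = 0.4308 m·K/W
ΣR = 8.975×10^-4 + 1.020 + 0.4308 = 1.452 m·K/W
Q' = ΔT/ΣR = (316 °C − 24.9 °C)/1.452 = 200 W/m

Q' = 200 W/m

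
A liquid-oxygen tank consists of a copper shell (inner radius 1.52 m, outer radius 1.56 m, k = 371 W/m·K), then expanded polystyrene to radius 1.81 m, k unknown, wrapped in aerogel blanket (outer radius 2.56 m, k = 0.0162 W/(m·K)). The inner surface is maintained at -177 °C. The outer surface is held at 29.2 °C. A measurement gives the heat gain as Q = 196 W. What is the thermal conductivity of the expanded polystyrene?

k = 0.0274 W/m·K

ΣR = ΔT/Q = |-177 − 29.2|/196 = 1.052 K/W
Known resistances:
  R_copper = (1/1.52 − 1/1.56)/(4πk) = 0.01687/(4π·371) = 3.618×10^-6 K/W
  R_aerogel blanket = (1/1.81 − 1/2.56)/(4πk) = 0.1619/(4π·0.0162) = 0.7951 K/W
R_expanded polystyrene = ΣR − ΣR_known = 1.052 − 0.7951 = 0.2569 K/W
(1/r₁−1/r₂)/(4πk) = 0.2569 ⇒ k = 0.08854/(4π·0.2569) = 0.0274 W/m·K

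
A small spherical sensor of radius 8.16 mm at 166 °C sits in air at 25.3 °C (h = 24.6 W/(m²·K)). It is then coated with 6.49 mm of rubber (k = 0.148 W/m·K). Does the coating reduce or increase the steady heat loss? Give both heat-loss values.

Critical radius for a sphere: r_cr = 2k/h = 0.0120 m = 1.20 cm.
Outer radius after coating: r₂ = 0.00816 + 0.00649 = 0.01465 m.
r₁ < r_cr < r₂: heat loss rises to a maximum at r_cr then falls. Whether the coating helps depends on whether Q(r₂) has dropped back below Q(r₁).
Bare: R = 1/(4πr₁²h) = 48.58 K/W; Q = 140.7/48.58 = 2.90 W.
Coated: R = R_cond + R_conv = 44.26 K/W; Q = 140.7/44.26 = 3.18 W.

increases: 2.90 → 3.18 W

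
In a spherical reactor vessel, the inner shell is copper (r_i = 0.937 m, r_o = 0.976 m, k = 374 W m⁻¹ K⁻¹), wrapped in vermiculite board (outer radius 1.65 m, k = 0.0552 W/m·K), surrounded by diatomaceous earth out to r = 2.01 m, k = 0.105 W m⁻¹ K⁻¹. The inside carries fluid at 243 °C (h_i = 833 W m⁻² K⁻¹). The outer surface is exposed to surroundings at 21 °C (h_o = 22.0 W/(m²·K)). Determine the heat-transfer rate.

Q = 323 W

Resistance network (inner→outer):
  R_conv,in = 1/(4πr²h) = 1/(4π·0.937²·833) = 1.088×10^-4 K/W
  R_copper = (1/0.937 − 1/0.976)/(4πk) = 0.04265/(4π·374) = 9.074×10^-6 K/W
  R_vermiculite board = (1/0.976 − 1/1.65)/(4πk) = 0.4185/(4π·0.0552) = 0.6034 K/W
  R_diatomaceous earth = (1/1.65 − 1/2.01)/(4πk) = 0.1085/(4π·0.105) = 0.08227 K/W
  R_conv,out = 1/(4πr²h) = 1/(4π·2.01²·22.0) = 8.953×10^-4 K/W
ΣR = 1.088×10^-4 + 9.074×10^-6 + 0.6034 + 0.08227 + 8.953×10^-4 = 0.6867 K/W
Q = ΔT/ΣR = (243 °C − 21 °C)/0.6867 = 323 W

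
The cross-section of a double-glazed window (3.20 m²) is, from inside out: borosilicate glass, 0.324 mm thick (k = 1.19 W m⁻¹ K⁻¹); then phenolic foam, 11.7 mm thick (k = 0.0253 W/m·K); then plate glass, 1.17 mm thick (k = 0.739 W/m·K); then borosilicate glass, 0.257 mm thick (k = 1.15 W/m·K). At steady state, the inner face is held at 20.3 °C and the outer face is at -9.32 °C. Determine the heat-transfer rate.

Treat each layer as a resistance in series:
  R_borosilicate glass = L/(kA) = 3.24×10^-4/(1.19·3.20) = 8.508×10^-5 K/W
  R_phenolic foam = L/(kA) = 0.0117/(0.0253·3.20) = 0.1445 K/W
  R_plate glass = L/(kA) = 0.00117/(0.739·3.20) = 4.948×10^-4 K/W
  R_borosilicate glass = L/(kA) = 2.57×10^-4/(1.15·3.20) = 6.984×10^-5 K/W
ΣR = 8.508×10^-5 + 0.1445 + 4.948×10^-4 + 6.984×10^-5 = 0.1451 K/W
Q = ΔT/ΣR = (20.3 °C − -9.32 °C)/0.1451 = 204 W

Q = 204 W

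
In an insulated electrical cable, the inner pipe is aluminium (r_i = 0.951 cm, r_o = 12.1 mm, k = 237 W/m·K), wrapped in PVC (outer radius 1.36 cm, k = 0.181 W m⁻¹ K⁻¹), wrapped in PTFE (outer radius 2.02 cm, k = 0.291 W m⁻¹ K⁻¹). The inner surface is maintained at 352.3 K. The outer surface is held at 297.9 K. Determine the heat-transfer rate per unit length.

Series thermal resistances, inner to outer:
  R'_aluminium = ln(0.0121/0.00951)/(2πk) = 0.2409/(2π·237) = 1.617×10^-4 m·K/W
  R'_PVC = ln(0.0136/0.0121)/(2πk) = 0.1169/(2π·0.181) = 0.1028 m·K/W
  R'_PTFE = ln(0.0202/0.0136)/(2πk) = 0.3956/(2π·0.291) = 0.2164 m·K/W
ΣR = 1.617×10^-4 + 0.1028 + 0.2164 = 0.3194 m·K/W
Q' = ΔT/ΣR = (352.3 K − 297.9 K)/0.3194 = 170 W/m

Q' = 170 W/m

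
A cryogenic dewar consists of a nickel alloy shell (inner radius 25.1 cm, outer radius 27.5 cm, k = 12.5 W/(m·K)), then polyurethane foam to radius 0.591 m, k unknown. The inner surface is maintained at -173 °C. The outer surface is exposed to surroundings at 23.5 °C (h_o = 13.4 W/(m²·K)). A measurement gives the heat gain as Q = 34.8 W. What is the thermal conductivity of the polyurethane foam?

k = 0.0275 W/m·K

ΣR = ΔT/Q = |-173 − 23.5|/34.8 = 5.647 K/W
Known resistances:
  R_nickel alloy = (1/0.251 − 1/0.275)/(4πk) = 0.3477/(4π·12.5) = 0.002214 K/W
  R_conv,out = 1/(4πr²h) = 1/(4π·0.591²·13.4) = 0.01700 K/W
R_polyurethane foam = ΣR − ΣR_known = 5.647 − 0.01921 = 5.628 K/W
(1/r₁−1/r₂)/(4πk) = 5.628 ⇒ k = 1.944/(4π·5.628) = 0.0275 W/m·K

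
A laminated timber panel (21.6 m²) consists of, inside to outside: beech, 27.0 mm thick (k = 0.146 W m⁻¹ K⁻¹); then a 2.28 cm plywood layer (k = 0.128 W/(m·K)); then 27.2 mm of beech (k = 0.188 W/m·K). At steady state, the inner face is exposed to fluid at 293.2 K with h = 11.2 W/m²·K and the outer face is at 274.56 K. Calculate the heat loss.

Q = 674 W

Resistance network (inner→outer):
  R_conv,in = 1/(hA) = 1/(11.2·21.6) = 0.004134 K/W
  R_beech = L/(kA) = 0.0270/(0.146·21.6) = 0.008562 K/W
  R_plywood = L/(kA) = 0.0228/(0.128·21.6) = 0.008247 K/W
  R_beech = L/(kA) = 0.0272/(0.188·21.6) = 0.006698 K/W
ΣR = 0.004134 + 0.008562 + 0.008247 + 0.006698 = 0.02764 K/W
Q = ΔT/ΣR = (293.2 K − 274.56 K)/0.02764 = 674 W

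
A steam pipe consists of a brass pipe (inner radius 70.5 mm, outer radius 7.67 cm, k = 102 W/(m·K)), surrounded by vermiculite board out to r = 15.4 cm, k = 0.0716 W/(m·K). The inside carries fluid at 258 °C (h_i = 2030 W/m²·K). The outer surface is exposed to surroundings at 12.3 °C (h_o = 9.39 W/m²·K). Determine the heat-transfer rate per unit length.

Treat each layer as a resistance in series:
  R'_conv,in = 1/(2πr h) = 1/(2π·0.0705·2030) = 0.001112 m·K/W
  R'_brass = ln(0.0767/0.0705)/(2πk) = 0.08429/(2π·102) = 1.315×10^-4 m·K/W
  R'_vermiculite board = ln(0.154/0.0767)/(2πk) = 0.6971/(2π·0.0716) = 1.549 m·K/W
  R'_conv,out = 1/(2πr h) = 1/(2π·0.154·9.39) = 0.1101 m·K/W
ΣR = 0.001112 + 1.315×10^-4 + 1.549 + 0.1101 = 1.660 m·K/W
Q' = ΔT/ΣR = (258 °C − 12.3 °C)/1.660 = 148 W/m

Q' = 148 W/m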